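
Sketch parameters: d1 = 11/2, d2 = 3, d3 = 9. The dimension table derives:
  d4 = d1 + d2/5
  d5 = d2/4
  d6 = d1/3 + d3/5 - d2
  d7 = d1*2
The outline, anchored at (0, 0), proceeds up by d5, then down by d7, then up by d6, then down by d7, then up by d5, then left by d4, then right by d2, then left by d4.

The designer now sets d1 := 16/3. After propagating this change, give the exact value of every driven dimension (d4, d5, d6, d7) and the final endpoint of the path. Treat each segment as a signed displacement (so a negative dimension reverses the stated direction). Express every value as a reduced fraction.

Apply edit: d1 := 16/3
  d4 = d1 + d2/5 = 89/15
  d5 = d2/4 = 3/4
  d6 = d1/3 + d3/5 - d2 = 26/45
  d7 = d1*2 = 32/3
Walk from origin (0, 0):
  seg 1: up by d5 = 3/4 → (0, 3/4)
  seg 2: down by d7 = 32/3 → (0, -119/12)
  seg 3: up by d6 = 26/45 → (0, -1681/180)
  seg 4: down by d7 = 32/3 → (0, -3601/180)
  seg 5: up by d5 = 3/4 → (0, -1733/90)
  seg 6: left by d4 = 89/15 → (-89/15, -1733/90)
  seg 7: right by d2 = 3 → (-44/15, -1733/90)
  seg 8: left by d4 = 89/15 → (-133/15, -1733/90)

d4 = 89/15
d5 = 3/4
d6 = 26/45
d7 = 32/3
endpoint = (-133/15, -1733/90)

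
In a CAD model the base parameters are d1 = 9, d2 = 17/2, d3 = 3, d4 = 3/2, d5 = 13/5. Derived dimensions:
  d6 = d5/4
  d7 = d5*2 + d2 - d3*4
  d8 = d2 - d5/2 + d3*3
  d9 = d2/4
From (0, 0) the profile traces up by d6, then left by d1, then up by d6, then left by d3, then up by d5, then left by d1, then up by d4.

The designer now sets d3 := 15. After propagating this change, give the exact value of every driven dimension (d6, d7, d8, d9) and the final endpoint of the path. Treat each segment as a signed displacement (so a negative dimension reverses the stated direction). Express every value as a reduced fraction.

d6 = 13/20
d7 = -463/10
d8 = 261/5
d9 = 17/8
endpoint = (-33, 27/5)

Apply edit: d3 := 15
  d6 = d5/4 = 13/20
  d7 = d5*2 + d2 - d3*4 = -463/10
  d8 = d2 - d5/2 + d3*3 = 261/5
  d9 = d2/4 = 17/8
Walk from origin (0, 0):
  seg 1: up by d6 = 13/20 → (0, 13/20)
  seg 2: left by d1 = 9 → (-9, 13/20)
  seg 3: up by d6 = 13/20 → (-9, 13/10)
  seg 4: left by d3 = 15 → (-24, 13/10)
  seg 5: up by d5 = 13/5 → (-24, 39/10)
  seg 6: left by d1 = 9 → (-33, 39/10)
  seg 7: up by d4 = 3/2 → (-33, 27/5)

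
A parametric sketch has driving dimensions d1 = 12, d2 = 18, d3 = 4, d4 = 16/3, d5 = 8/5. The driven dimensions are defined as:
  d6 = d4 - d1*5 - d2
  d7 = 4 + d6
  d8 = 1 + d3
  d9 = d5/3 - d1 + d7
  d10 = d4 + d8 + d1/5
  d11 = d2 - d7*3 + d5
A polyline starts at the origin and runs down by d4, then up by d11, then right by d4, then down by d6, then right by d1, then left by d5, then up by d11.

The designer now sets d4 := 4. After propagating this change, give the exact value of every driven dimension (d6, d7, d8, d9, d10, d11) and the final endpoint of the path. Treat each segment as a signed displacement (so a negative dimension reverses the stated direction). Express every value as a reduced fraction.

d6 = -74
d7 = -70
d8 = 5
d9 = -1222/15
d10 = 57/5
d11 = 1148/5
endpoint = (72/5, 2646/5)

Apply edit: d4 := 4
  d6 = d4 - d1*5 - d2 = -74
  d7 = 4 + d6 = -70
  d8 = 1 + d3 = 5
  d9 = d5/3 - d1 + d7 = -1222/15
  d10 = d4 + d8 + d1/5 = 57/5
  d11 = d2 - d7*3 + d5 = 1148/5
Walk from origin (0, 0):
  seg 1: down by d4 = 4 → (0, -4)
  seg 2: up by d11 = 1148/5 → (0, 1128/5)
  seg 3: right by d4 = 4 → (4, 1128/5)
  seg 4: down by d6 = -74 → (4, 1498/5)
  seg 5: right by d1 = 12 → (16, 1498/5)
  seg 6: left by d5 = 8/5 → (72/5, 1498/5)
  seg 7: up by d11 = 1148/5 → (72/5, 2646/5)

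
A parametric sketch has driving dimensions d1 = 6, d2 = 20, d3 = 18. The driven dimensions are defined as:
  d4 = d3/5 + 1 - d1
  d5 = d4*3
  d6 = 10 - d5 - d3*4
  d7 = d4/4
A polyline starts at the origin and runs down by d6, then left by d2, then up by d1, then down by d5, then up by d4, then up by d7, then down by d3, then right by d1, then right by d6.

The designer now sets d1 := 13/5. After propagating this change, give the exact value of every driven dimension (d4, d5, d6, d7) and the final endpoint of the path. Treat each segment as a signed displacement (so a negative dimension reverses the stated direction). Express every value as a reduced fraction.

d4 = 2
d5 = 6
d6 = -68
d7 = 1/2
endpoint = (-427/5, 491/10)

Apply edit: d1 := 13/5
  d4 = d3/5 + 1 - d1 = 2
  d5 = d4*3 = 6
  d6 = 10 - d5 - d3*4 = -68
  d7 = d4/4 = 1/2
Walk from origin (0, 0):
  seg 1: down by d6 = -68 → (0, 68)
  seg 2: left by d2 = 20 → (-20, 68)
  seg 3: up by d1 = 13/5 → (-20, 353/5)
  seg 4: down by d5 = 6 → (-20, 323/5)
  seg 5: up by d4 = 2 → (-20, 333/5)
  seg 6: up by d7 = 1/2 → (-20, 671/10)
  seg 7: down by d3 = 18 → (-20, 491/10)
  seg 8: right by d1 = 13/5 → (-87/5, 491/10)
  seg 9: right by d6 = -68 → (-427/5, 491/10)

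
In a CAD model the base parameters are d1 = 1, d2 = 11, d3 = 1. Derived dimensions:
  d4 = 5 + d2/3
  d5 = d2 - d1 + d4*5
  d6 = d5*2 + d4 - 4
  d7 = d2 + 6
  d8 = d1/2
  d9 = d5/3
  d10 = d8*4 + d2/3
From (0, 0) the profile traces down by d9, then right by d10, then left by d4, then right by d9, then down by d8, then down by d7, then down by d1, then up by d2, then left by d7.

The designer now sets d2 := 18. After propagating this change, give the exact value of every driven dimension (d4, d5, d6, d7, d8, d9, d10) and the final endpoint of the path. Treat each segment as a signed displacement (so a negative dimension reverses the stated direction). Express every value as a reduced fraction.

Apply edit: d2 := 18
  d4 = 5 + d2/3 = 11
  d5 = d2 - d1 + d4*5 = 72
  d6 = d5*2 + d4 - 4 = 151
  d7 = d2 + 6 = 24
  d8 = d1/2 = 1/2
  d9 = d5/3 = 24
  d10 = d8*4 + d2/3 = 8
Walk from origin (0, 0):
  seg 1: down by d9 = 24 → (0, -24)
  seg 2: right by d10 = 8 → (8, -24)
  seg 3: left by d4 = 11 → (-3, -24)
  seg 4: right by d9 = 24 → (21, -24)
  seg 5: down by d8 = 1/2 → (21, -49/2)
  seg 6: down by d7 = 24 → (21, -97/2)
  seg 7: down by d1 = 1 → (21, -99/2)
  seg 8: up by d2 = 18 → (21, -63/2)
  seg 9: left by d7 = 24 → (-3, -63/2)

d4 = 11
d5 = 72
d6 = 151
d7 = 24
d8 = 1/2
d9 = 24
d10 = 8
endpoint = (-3, -63/2)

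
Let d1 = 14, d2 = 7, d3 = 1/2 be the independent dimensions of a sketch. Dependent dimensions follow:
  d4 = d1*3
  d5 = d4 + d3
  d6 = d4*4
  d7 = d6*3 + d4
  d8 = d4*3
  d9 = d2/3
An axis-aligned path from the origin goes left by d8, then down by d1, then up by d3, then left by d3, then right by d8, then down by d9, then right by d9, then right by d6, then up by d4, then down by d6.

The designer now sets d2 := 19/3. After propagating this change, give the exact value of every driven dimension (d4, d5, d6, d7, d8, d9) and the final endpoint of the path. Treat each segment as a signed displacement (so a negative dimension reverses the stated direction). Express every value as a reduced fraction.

Apply edit: d2 := 19/3
  d4 = d1*3 = 42
  d5 = d4 + d3 = 85/2
  d6 = d4*4 = 168
  d7 = d6*3 + d4 = 546
  d8 = d4*3 = 126
  d9 = d2/3 = 19/9
Walk from origin (0, 0):
  seg 1: left by d8 = 126 → (-126, 0)
  seg 2: down by d1 = 14 → (-126, -14)
  seg 3: up by d3 = 1/2 → (-126, -27/2)
  seg 4: left by d3 = 1/2 → (-253/2, -27/2)
  seg 5: right by d8 = 126 → (-1/2, -27/2)
  seg 6: down by d9 = 19/9 → (-1/2, -281/18)
  seg 7: right by d9 = 19/9 → (29/18, -281/18)
  seg 8: right by d6 = 168 → (3053/18, -281/18)
  seg 9: up by d4 = 42 → (3053/18, 475/18)
  seg 10: down by d6 = 168 → (3053/18, -2549/18)

d4 = 42
d5 = 85/2
d6 = 168
d7 = 546
d8 = 126
d9 = 19/9
endpoint = (3053/18, -2549/18)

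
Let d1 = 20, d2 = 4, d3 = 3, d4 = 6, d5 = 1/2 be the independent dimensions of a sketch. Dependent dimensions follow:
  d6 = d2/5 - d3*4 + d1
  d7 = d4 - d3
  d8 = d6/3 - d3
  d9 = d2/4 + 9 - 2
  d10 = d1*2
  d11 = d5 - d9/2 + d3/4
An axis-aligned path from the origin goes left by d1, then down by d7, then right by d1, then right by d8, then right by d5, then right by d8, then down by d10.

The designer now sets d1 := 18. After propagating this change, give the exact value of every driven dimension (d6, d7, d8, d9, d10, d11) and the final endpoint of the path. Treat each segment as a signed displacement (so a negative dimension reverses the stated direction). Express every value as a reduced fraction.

d6 = 34/5
d7 = 3
d8 = -11/15
d9 = 8
d10 = 36
d11 = -11/4
endpoint = (-29/30, -39)

Apply edit: d1 := 18
  d6 = d2/5 - d3*4 + d1 = 34/5
  d7 = d4 - d3 = 3
  d8 = d6/3 - d3 = -11/15
  d9 = d2/4 + 9 - 2 = 8
  d10 = d1*2 = 36
  d11 = d5 - d9/2 + d3/4 = -11/4
Walk from origin (0, 0):
  seg 1: left by d1 = 18 → (-18, 0)
  seg 2: down by d7 = 3 → (-18, -3)
  seg 3: right by d1 = 18 → (0, -3)
  seg 4: right by d8 = -11/15 → (-11/15, -3)
  seg 5: right by d5 = 1/2 → (-7/30, -3)
  seg 6: right by d8 = -11/15 → (-29/30, -3)
  seg 7: down by d10 = 36 → (-29/30, -39)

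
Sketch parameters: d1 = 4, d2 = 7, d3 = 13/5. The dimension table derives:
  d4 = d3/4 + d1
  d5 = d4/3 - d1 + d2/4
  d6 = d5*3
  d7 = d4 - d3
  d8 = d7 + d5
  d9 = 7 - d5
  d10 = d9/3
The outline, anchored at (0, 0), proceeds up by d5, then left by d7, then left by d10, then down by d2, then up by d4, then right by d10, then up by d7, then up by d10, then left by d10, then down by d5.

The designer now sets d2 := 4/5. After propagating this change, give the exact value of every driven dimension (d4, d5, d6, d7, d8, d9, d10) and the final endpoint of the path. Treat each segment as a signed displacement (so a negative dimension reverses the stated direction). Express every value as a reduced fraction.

d4 = 93/20
d5 = -9/4
d6 = -27/4
d7 = 41/20
d8 = -1/5
d9 = 37/4
d10 = 37/12
endpoint = (-77/15, 539/60)

Apply edit: d2 := 4/5
  d4 = d3/4 + d1 = 93/20
  d5 = d4/3 - d1 + d2/4 = -9/4
  d6 = d5*3 = -27/4
  d7 = d4 - d3 = 41/20
  d8 = d7 + d5 = -1/5
  d9 = 7 - d5 = 37/4
  d10 = d9/3 = 37/12
Walk from origin (0, 0):
  seg 1: up by d5 = -9/4 → (0, -9/4)
  seg 2: left by d7 = 41/20 → (-41/20, -9/4)
  seg 3: left by d10 = 37/12 → (-77/15, -9/4)
  seg 4: down by d2 = 4/5 → (-77/15, -61/20)
  seg 5: up by d4 = 93/20 → (-77/15, 8/5)
  seg 6: right by d10 = 37/12 → (-41/20, 8/5)
  seg 7: up by d7 = 41/20 → (-41/20, 73/20)
  seg 8: up by d10 = 37/12 → (-41/20, 101/15)
  seg 9: left by d10 = 37/12 → (-77/15, 101/15)
  seg 10: down by d5 = -9/4 → (-77/15, 539/60)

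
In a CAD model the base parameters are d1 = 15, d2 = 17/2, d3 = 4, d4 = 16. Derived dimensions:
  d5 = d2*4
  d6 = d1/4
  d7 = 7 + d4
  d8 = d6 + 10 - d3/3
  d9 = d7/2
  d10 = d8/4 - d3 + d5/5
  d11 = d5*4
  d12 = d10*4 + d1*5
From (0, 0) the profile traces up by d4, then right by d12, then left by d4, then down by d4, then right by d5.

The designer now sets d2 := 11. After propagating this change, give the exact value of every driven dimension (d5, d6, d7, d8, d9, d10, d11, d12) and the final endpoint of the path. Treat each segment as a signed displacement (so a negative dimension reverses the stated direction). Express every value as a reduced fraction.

d5 = 44
d6 = 15/4
d7 = 23
d8 = 149/12
d9 = 23/2
d10 = 1897/240
d11 = 176
d12 = 6397/60
endpoint = (8077/60, 0)

Apply edit: d2 := 11
  d5 = d2*4 = 44
  d6 = d1/4 = 15/4
  d7 = 7 + d4 = 23
  d8 = d6 + 10 - d3/3 = 149/12
  d9 = d7/2 = 23/2
  d10 = d8/4 - d3 + d5/5 = 1897/240
  d11 = d5*4 = 176
  d12 = d10*4 + d1*5 = 6397/60
Walk from origin (0, 0):
  seg 1: up by d4 = 16 → (0, 16)
  seg 2: right by d12 = 6397/60 → (6397/60, 16)
  seg 3: left by d4 = 16 → (5437/60, 16)
  seg 4: down by d4 = 16 → (5437/60, 0)
  seg 5: right by d5 = 44 → (8077/60, 0)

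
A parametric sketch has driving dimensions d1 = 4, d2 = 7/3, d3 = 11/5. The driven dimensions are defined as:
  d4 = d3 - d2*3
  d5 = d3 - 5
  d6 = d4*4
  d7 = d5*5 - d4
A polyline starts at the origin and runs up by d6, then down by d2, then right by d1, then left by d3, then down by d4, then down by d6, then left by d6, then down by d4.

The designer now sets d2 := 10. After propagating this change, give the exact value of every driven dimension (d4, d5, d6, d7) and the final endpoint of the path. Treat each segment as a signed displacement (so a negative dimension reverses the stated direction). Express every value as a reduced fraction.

Apply edit: d2 := 10
  d4 = d3 - d2*3 = -139/5
  d5 = d3 - 5 = -14/5
  d6 = d4*4 = -556/5
  d7 = d5*5 - d4 = 69/5
Walk from origin (0, 0):
  seg 1: up by d6 = -556/5 → (0, -556/5)
  seg 2: down by d2 = 10 → (0, -606/5)
  seg 3: right by d1 = 4 → (4, -606/5)
  seg 4: left by d3 = 11/5 → (9/5, -606/5)
  seg 5: down by d4 = -139/5 → (9/5, -467/5)
  seg 6: down by d6 = -556/5 → (9/5, 89/5)
  seg 7: left by d6 = -556/5 → (113, 89/5)
  seg 8: down by d4 = -139/5 → (113, 228/5)

d4 = -139/5
d5 = -14/5
d6 = -556/5
d7 = 69/5
endpoint = (113, 228/5)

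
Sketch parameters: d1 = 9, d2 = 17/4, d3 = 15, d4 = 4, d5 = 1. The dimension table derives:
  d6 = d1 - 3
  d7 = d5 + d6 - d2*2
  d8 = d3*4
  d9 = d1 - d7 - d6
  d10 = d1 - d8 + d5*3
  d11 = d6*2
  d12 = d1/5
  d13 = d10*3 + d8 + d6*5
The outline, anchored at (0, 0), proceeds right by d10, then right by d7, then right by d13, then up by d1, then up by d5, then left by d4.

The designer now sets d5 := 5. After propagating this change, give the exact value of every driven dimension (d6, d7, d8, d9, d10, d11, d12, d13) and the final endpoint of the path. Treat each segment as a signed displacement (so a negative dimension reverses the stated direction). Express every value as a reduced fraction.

d6 = 6
d7 = 5/2
d8 = 60
d9 = 1/2
d10 = -36
d11 = 12
d12 = 9/5
d13 = -18
endpoint = (-111/2, 14)

Apply edit: d5 := 5
  d6 = d1 - 3 = 6
  d7 = d5 + d6 - d2*2 = 5/2
  d8 = d3*4 = 60
  d9 = d1 - d7 - d6 = 1/2
  d10 = d1 - d8 + d5*3 = -36
  d11 = d6*2 = 12
  d12 = d1/5 = 9/5
  d13 = d10*3 + d8 + d6*5 = -18
Walk from origin (0, 0):
  seg 1: right by d10 = -36 → (-36, 0)
  seg 2: right by d7 = 5/2 → (-67/2, 0)
  seg 3: right by d13 = -18 → (-103/2, 0)
  seg 4: up by d1 = 9 → (-103/2, 9)
  seg 5: up by d5 = 5 → (-103/2, 14)
  seg 6: left by d4 = 4 → (-111/2, 14)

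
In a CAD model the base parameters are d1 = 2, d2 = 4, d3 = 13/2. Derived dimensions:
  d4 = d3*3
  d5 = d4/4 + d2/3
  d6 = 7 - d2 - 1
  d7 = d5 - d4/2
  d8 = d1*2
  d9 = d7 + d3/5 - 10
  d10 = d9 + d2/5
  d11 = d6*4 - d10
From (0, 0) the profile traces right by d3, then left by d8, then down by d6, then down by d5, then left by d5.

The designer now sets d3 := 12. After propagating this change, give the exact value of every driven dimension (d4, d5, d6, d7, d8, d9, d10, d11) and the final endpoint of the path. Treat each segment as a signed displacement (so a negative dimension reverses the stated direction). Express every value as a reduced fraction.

Apply edit: d3 := 12
  d4 = d3*3 = 36
  d5 = d4/4 + d2/3 = 31/3
  d6 = 7 - d2 - 1 = 2
  d7 = d5 - d4/2 = -23/3
  d8 = d1*2 = 4
  d9 = d7 + d3/5 - 10 = -229/15
  d10 = d9 + d2/5 = -217/15
  d11 = d6*4 - d10 = 337/15
Walk from origin (0, 0):
  seg 1: right by d3 = 12 → (12, 0)
  seg 2: left by d8 = 4 → (8, 0)
  seg 3: down by d6 = 2 → (8, -2)
  seg 4: down by d5 = 31/3 → (8, -37/3)
  seg 5: left by d5 = 31/3 → (-7/3, -37/3)

d4 = 36
d5 = 31/3
d6 = 2
d7 = -23/3
d8 = 4
d9 = -229/15
d10 = -217/15
d11 = 337/15
endpoint = (-7/3, -37/3)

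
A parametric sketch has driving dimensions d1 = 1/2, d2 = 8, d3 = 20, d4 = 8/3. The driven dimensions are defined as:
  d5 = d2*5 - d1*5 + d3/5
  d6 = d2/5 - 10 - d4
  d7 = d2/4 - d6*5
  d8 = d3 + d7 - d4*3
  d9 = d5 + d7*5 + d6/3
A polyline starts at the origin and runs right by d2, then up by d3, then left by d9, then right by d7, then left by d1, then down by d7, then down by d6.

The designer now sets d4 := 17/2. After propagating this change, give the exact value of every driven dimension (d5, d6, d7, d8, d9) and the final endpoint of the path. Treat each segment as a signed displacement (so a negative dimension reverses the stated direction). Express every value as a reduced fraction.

d5 = 83/2
d6 = -169/10
d7 = 173/2
d8 = 81
d9 = 14051/30
endpoint = (-11231/30, -248/5)

Apply edit: d4 := 17/2
  d5 = d2*5 - d1*5 + d3/5 = 83/2
  d6 = d2/5 - 10 - d4 = -169/10
  d7 = d2/4 - d6*5 = 173/2
  d8 = d3 + d7 - d4*3 = 81
  d9 = d5 + d7*5 + d6/3 = 14051/30
Walk from origin (0, 0):
  seg 1: right by d2 = 8 → (8, 0)
  seg 2: up by d3 = 20 → (8, 20)
  seg 3: left by d9 = 14051/30 → (-13811/30, 20)
  seg 4: right by d7 = 173/2 → (-5608/15, 20)
  seg 5: left by d1 = 1/2 → (-11231/30, 20)
  seg 6: down by d7 = 173/2 → (-11231/30, -133/2)
  seg 7: down by d6 = -169/10 → (-11231/30, -248/5)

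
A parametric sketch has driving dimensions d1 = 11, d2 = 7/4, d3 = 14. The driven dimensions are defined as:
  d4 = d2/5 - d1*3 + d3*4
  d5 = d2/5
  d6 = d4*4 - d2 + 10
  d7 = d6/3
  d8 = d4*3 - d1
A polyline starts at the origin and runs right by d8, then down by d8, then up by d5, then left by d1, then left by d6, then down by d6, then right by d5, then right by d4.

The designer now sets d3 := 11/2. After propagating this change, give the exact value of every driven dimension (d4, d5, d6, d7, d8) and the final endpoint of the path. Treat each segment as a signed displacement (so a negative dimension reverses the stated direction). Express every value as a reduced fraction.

d4 = -213/20
d5 = 7/20
d6 = -687/20
d7 = -229/20
d8 = -859/20
endpoint = (-299/10, 1553/20)

Apply edit: d3 := 11/2
  d4 = d2/5 - d1*3 + d3*4 = -213/20
  d5 = d2/5 = 7/20
  d6 = d4*4 - d2 + 10 = -687/20
  d7 = d6/3 = -229/20
  d8 = d4*3 - d1 = -859/20
Walk from origin (0, 0):
  seg 1: right by d8 = -859/20 → (-859/20, 0)
  seg 2: down by d8 = -859/20 → (-859/20, 859/20)
  seg 3: up by d5 = 7/20 → (-859/20, 433/10)
  seg 4: left by d1 = 11 → (-1079/20, 433/10)
  seg 5: left by d6 = -687/20 → (-98/5, 433/10)
  seg 6: down by d6 = -687/20 → (-98/5, 1553/20)
  seg 7: right by d5 = 7/20 → (-77/4, 1553/20)
  seg 8: right by d4 = -213/20 → (-299/10, 1553/20)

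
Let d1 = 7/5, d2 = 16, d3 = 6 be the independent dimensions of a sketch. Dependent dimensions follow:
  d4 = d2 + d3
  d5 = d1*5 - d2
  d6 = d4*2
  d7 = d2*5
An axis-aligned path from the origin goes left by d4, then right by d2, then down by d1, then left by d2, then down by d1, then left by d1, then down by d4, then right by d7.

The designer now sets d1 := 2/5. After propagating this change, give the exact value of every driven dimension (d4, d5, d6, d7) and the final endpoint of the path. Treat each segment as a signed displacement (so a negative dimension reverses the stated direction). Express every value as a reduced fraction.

Apply edit: d1 := 2/5
  d4 = d2 + d3 = 22
  d5 = d1*5 - d2 = -14
  d6 = d4*2 = 44
  d7 = d2*5 = 80
Walk from origin (0, 0):
  seg 1: left by d4 = 22 → (-22, 0)
  seg 2: right by d2 = 16 → (-6, 0)
  seg 3: down by d1 = 2/5 → (-6, -2/5)
  seg 4: left by d2 = 16 → (-22, -2/5)
  seg 5: down by d1 = 2/5 → (-22, -4/5)
  seg 6: left by d1 = 2/5 → (-112/5, -4/5)
  seg 7: down by d4 = 22 → (-112/5, -114/5)
  seg 8: right by d7 = 80 → (288/5, -114/5)

d4 = 22
d5 = -14
d6 = 44
d7 = 80
endpoint = (288/5, -114/5)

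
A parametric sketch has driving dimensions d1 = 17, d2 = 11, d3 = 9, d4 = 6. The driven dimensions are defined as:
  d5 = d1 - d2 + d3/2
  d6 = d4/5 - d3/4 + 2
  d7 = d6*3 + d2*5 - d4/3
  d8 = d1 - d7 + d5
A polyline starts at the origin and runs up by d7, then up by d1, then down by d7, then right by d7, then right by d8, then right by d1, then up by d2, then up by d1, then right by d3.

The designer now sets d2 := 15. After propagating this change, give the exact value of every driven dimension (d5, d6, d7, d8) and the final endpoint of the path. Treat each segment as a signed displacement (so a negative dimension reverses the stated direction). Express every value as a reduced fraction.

d5 = 13/2
d6 = 19/20
d7 = 1517/20
d8 = -1047/20
endpoint = (99/2, 49)

Apply edit: d2 := 15
  d5 = d1 - d2 + d3/2 = 13/2
  d6 = d4/5 - d3/4 + 2 = 19/20
  d7 = d6*3 + d2*5 - d4/3 = 1517/20
  d8 = d1 - d7 + d5 = -1047/20
Walk from origin (0, 0):
  seg 1: up by d7 = 1517/20 → (0, 1517/20)
  seg 2: up by d1 = 17 → (0, 1857/20)
  seg 3: down by d7 = 1517/20 → (0, 17)
  seg 4: right by d7 = 1517/20 → (1517/20, 17)
  seg 5: right by d8 = -1047/20 → (47/2, 17)
  seg 6: right by d1 = 17 → (81/2, 17)
  seg 7: up by d2 = 15 → (81/2, 32)
  seg 8: up by d1 = 17 → (81/2, 49)
  seg 9: right by d3 = 9 → (99/2, 49)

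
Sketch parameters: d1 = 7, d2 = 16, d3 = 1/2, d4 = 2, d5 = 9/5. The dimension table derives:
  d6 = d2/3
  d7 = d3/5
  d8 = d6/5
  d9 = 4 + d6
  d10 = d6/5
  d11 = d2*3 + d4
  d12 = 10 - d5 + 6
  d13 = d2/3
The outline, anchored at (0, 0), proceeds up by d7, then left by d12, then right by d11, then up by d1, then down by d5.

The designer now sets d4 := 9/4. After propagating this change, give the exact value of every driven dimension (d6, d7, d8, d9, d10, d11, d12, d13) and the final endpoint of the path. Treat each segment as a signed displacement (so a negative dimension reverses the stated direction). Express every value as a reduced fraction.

d6 = 16/3
d7 = 1/10
d8 = 16/15
d9 = 28/3
d10 = 16/15
d11 = 201/4
d12 = 71/5
d13 = 16/3
endpoint = (721/20, 53/10)

Apply edit: d4 := 9/4
  d6 = d2/3 = 16/3
  d7 = d3/5 = 1/10
  d8 = d6/5 = 16/15
  d9 = 4 + d6 = 28/3
  d10 = d6/5 = 16/15
  d11 = d2*3 + d4 = 201/4
  d12 = 10 - d5 + 6 = 71/5
  d13 = d2/3 = 16/3
Walk from origin (0, 0):
  seg 1: up by d7 = 1/10 → (0, 1/10)
  seg 2: left by d12 = 71/5 → (-71/5, 1/10)
  seg 3: right by d11 = 201/4 → (721/20, 1/10)
  seg 4: up by d1 = 7 → (721/20, 71/10)
  seg 5: down by d5 = 9/5 → (721/20, 53/10)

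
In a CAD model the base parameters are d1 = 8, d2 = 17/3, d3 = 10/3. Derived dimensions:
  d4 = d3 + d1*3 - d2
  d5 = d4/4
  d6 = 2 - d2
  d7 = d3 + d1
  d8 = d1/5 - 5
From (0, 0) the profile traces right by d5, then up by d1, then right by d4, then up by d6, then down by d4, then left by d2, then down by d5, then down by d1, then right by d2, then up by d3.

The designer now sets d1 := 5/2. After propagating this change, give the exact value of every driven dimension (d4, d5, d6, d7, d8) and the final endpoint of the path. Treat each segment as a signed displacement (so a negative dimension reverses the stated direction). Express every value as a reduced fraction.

Apply edit: d1 := 5/2
  d4 = d3 + d1*3 - d2 = 31/6
  d5 = d4/4 = 31/24
  d6 = 2 - d2 = -11/3
  d7 = d3 + d1 = 35/6
  d8 = d1/5 - 5 = -9/2
Walk from origin (0, 0):
  seg 1: right by d5 = 31/24 → (31/24, 0)
  seg 2: up by d1 = 5/2 → (31/24, 5/2)
  seg 3: right by d4 = 31/6 → (155/24, 5/2)
  seg 4: up by d6 = -11/3 → (155/24, -7/6)
  seg 5: down by d4 = 31/6 → (155/24, -19/3)
  seg 6: left by d2 = 17/3 → (19/24, -19/3)
  seg 7: down by d5 = 31/24 → (19/24, -61/8)
  seg 8: down by d1 = 5/2 → (19/24, -81/8)
  seg 9: right by d2 = 17/3 → (155/24, -81/8)
  seg 10: up by d3 = 10/3 → (155/24, -163/24)

d4 = 31/6
d5 = 31/24
d6 = -11/3
d7 = 35/6
d8 = -9/2
endpoint = (155/24, -163/24)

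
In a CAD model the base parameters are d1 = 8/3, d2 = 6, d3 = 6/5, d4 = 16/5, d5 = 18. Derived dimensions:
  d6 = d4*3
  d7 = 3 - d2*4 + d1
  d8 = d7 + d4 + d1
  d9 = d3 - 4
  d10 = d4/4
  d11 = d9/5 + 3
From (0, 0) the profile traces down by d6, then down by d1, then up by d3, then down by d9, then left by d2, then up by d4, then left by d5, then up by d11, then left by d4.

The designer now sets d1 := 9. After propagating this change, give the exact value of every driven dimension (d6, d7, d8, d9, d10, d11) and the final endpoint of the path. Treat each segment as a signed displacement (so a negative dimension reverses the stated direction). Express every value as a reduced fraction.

Apply edit: d1 := 9
  d6 = d4*3 = 48/5
  d7 = 3 - d2*4 + d1 = -12
  d8 = d7 + d4 + d1 = 1/5
  d9 = d3 - 4 = -14/5
  d10 = d4/4 = 4/5
  d11 = d9/5 + 3 = 61/25
Walk from origin (0, 0):
  seg 1: down by d6 = 48/5 → (0, -48/5)
  seg 2: down by d1 = 9 → (0, -93/5)
  seg 3: up by d3 = 6/5 → (0, -87/5)
  seg 4: down by d9 = -14/5 → (0, -73/5)
  seg 5: left by d2 = 6 → (-6, -73/5)
  seg 6: up by d4 = 16/5 → (-6, -57/5)
  seg 7: left by d5 = 18 → (-24, -57/5)
  seg 8: up by d11 = 61/25 → (-24, -224/25)
  seg 9: left by d4 = 16/5 → (-136/5, -224/25)

d6 = 48/5
d7 = -12
d8 = 1/5
d9 = -14/5
d10 = 4/5
d11 = 61/25
endpoint = (-136/5, -224/25)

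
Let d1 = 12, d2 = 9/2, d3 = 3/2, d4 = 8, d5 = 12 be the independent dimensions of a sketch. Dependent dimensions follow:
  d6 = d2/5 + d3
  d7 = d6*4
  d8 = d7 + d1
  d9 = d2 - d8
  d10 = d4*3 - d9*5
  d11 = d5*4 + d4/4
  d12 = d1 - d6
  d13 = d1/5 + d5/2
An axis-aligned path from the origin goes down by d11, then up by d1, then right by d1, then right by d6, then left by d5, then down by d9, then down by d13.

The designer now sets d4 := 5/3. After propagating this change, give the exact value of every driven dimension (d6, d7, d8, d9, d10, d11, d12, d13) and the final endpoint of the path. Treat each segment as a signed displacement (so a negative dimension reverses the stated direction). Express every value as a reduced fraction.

d6 = 12/5
d7 = 48/5
d8 = 108/5
d9 = -171/10
d10 = 181/2
d11 = 581/12
d12 = 48/5
d13 = 42/5
endpoint = (12/5, -1663/60)

Apply edit: d4 := 5/3
  d6 = d2/5 + d3 = 12/5
  d7 = d6*4 = 48/5
  d8 = d7 + d1 = 108/5
  d9 = d2 - d8 = -171/10
  d10 = d4*3 - d9*5 = 181/2
  d11 = d5*4 + d4/4 = 581/12
  d12 = d1 - d6 = 48/5
  d13 = d1/5 + d5/2 = 42/5
Walk from origin (0, 0):
  seg 1: down by d11 = 581/12 → (0, -581/12)
  seg 2: up by d1 = 12 → (0, -437/12)
  seg 3: right by d1 = 12 → (12, -437/12)
  seg 4: right by d6 = 12/5 → (72/5, -437/12)
  seg 5: left by d5 = 12 → (12/5, -437/12)
  seg 6: down by d9 = -171/10 → (12/5, -1159/60)
  seg 7: down by d13 = 42/5 → (12/5, -1663/60)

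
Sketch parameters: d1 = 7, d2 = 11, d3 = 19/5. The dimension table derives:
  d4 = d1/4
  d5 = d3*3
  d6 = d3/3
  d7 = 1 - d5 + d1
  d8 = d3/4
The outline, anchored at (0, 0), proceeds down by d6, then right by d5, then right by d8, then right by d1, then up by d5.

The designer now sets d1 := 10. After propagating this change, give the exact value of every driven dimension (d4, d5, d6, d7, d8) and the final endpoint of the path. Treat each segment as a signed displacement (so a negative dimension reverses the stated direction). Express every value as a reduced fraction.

Apply edit: d1 := 10
  d4 = d1/4 = 5/2
  d5 = d3*3 = 57/5
  d6 = d3/3 = 19/15
  d7 = 1 - d5 + d1 = -2/5
  d8 = d3/4 = 19/20
Walk from origin (0, 0):
  seg 1: down by d6 = 19/15 → (0, -19/15)
  seg 2: right by d5 = 57/5 → (57/5, -19/15)
  seg 3: right by d8 = 19/20 → (247/20, -19/15)
  seg 4: right by d1 = 10 → (447/20, -19/15)
  seg 5: up by d5 = 57/5 → (447/20, 152/15)

d4 = 5/2
d5 = 57/5
d6 = 19/15
d7 = -2/5
d8 = 19/20
endpoint = (447/20, 152/15)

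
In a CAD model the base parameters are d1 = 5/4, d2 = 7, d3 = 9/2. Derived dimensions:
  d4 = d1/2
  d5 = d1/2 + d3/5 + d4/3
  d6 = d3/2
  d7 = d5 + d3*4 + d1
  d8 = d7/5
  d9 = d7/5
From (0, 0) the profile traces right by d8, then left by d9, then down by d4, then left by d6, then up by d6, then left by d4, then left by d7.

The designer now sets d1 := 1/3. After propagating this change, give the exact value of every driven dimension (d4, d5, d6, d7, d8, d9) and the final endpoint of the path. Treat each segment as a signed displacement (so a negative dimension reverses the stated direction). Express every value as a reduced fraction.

Apply edit: d1 := 1/3
  d4 = d1/2 = 1/6
  d5 = d1/2 + d3/5 + d4/3 = 101/90
  d6 = d3/2 = 9/4
  d7 = d5 + d3*4 + d1 = 1751/90
  d8 = d7/5 = 1751/450
  d9 = d7/5 = 1751/450
Walk from origin (0, 0):
  seg 1: right by d8 = 1751/450 → (1751/450, 0)
  seg 2: left by d9 = 1751/450 → (0, 0)
  seg 3: down by d4 = 1/6 → (0, -1/6)
  seg 4: left by d6 = 9/4 → (-9/4, -1/6)
  seg 5: up by d6 = 9/4 → (-9/4, 25/12)
  seg 6: left by d4 = 1/6 → (-29/12, 25/12)
  seg 7: left by d7 = 1751/90 → (-3937/180, 25/12)

d4 = 1/6
d5 = 101/90
d6 = 9/4
d7 = 1751/90
d8 = 1751/450
d9 = 1751/450
endpoint = (-3937/180, 25/12)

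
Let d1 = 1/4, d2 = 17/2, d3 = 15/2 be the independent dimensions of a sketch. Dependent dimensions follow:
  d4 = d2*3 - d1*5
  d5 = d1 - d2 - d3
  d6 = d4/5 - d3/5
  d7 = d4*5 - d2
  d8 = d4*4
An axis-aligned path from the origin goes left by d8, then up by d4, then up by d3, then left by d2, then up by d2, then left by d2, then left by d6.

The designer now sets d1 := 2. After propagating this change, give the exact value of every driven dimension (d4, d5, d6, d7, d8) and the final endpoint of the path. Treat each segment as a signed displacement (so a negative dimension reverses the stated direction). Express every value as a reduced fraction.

Apply edit: d1 := 2
  d4 = d2*3 - d1*5 = 31/2
  d5 = d1 - d2 - d3 = -14
  d6 = d4/5 - d3/5 = 8/5
  d7 = d4*5 - d2 = 69
  d8 = d4*4 = 62
Walk from origin (0, 0):
  seg 1: left by d8 = 62 → (-62, 0)
  seg 2: up by d4 = 31/2 → (-62, 31/2)
  seg 3: up by d3 = 15/2 → (-62, 23)
  seg 4: left by d2 = 17/2 → (-141/2, 23)
  seg 5: up by d2 = 17/2 → (-141/2, 63/2)
  seg 6: left by d2 = 17/2 → (-79, 63/2)
  seg 7: left by d6 = 8/5 → (-403/5, 63/2)

d4 = 31/2
d5 = -14
d6 = 8/5
d7 = 69
d8 = 62
endpoint = (-403/5, 63/2)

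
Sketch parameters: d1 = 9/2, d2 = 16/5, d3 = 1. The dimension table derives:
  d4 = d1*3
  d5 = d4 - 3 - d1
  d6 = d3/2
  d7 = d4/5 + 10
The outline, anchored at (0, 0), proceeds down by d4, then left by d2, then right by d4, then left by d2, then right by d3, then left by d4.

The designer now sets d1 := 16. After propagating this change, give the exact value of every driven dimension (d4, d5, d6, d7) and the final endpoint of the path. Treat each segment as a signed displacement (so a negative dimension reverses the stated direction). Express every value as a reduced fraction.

d4 = 48
d5 = 29
d6 = 1/2
d7 = 98/5
endpoint = (-27/5, -48)

Apply edit: d1 := 16
  d4 = d1*3 = 48
  d5 = d4 - 3 - d1 = 29
  d6 = d3/2 = 1/2
  d7 = d4/5 + 10 = 98/5
Walk from origin (0, 0):
  seg 1: down by d4 = 48 → (0, -48)
  seg 2: left by d2 = 16/5 → (-16/5, -48)
  seg 3: right by d4 = 48 → (224/5, -48)
  seg 4: left by d2 = 16/5 → (208/5, -48)
  seg 5: right by d3 = 1 → (213/5, -48)
  seg 6: left by d4 = 48 → (-27/5, -48)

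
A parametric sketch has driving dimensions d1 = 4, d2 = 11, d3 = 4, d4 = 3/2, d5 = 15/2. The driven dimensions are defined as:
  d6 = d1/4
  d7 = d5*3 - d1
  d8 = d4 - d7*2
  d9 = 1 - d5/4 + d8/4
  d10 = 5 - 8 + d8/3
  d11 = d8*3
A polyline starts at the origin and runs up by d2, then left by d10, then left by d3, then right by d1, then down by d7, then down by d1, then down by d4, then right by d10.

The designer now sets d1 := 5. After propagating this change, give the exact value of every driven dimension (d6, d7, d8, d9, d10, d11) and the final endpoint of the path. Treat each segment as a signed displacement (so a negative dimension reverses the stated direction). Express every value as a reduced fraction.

Apply edit: d1 := 5
  d6 = d1/4 = 5/4
  d7 = d5*3 - d1 = 35/2
  d8 = d4 - d7*2 = -67/2
  d9 = 1 - d5/4 + d8/4 = -37/4
  d10 = 5 - 8 + d8/3 = -85/6
  d11 = d8*3 = -201/2
Walk from origin (0, 0):
  seg 1: up by d2 = 11 → (0, 11)
  seg 2: left by d10 = -85/6 → (85/6, 11)
  seg 3: left by d3 = 4 → (61/6, 11)
  seg 4: right by d1 = 5 → (91/6, 11)
  seg 5: down by d7 = 35/2 → (91/6, -13/2)
  seg 6: down by d1 = 5 → (91/6, -23/2)
  seg 7: down by d4 = 3/2 → (91/6, -13)
  seg 8: right by d10 = -85/6 → (1, -13)

d6 = 5/4
d7 = 35/2
d8 = -67/2
d9 = -37/4
d10 = -85/6
d11 = -201/2
endpoint = (1, -13)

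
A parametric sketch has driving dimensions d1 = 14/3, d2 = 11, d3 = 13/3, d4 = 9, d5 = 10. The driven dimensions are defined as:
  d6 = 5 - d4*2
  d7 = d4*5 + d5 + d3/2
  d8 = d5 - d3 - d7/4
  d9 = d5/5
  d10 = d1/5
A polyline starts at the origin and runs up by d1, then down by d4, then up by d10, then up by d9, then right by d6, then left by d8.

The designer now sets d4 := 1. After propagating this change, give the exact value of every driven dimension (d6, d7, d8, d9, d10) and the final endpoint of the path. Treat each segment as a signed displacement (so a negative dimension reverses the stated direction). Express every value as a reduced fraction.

d6 = 3
d7 = 103/6
d8 = 11/8
d9 = 2
d10 = 14/15
endpoint = (13/8, 33/5)

Apply edit: d4 := 1
  d6 = 5 - d4*2 = 3
  d7 = d4*5 + d5 + d3/2 = 103/6
  d8 = d5 - d3 - d7/4 = 11/8
  d9 = d5/5 = 2
  d10 = d1/5 = 14/15
Walk from origin (0, 0):
  seg 1: up by d1 = 14/3 → (0, 14/3)
  seg 2: down by d4 = 1 → (0, 11/3)
  seg 3: up by d10 = 14/15 → (0, 23/5)
  seg 4: up by d9 = 2 → (0, 33/5)
  seg 5: right by d6 = 3 → (3, 33/5)
  seg 6: left by d8 = 11/8 → (13/8, 33/5)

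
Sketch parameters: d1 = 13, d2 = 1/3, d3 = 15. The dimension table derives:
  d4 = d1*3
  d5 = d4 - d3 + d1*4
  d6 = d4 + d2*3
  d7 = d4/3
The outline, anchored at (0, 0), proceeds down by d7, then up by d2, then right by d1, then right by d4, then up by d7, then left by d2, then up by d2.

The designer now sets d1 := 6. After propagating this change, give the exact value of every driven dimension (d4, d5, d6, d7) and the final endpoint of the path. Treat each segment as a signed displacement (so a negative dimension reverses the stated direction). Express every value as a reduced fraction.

Apply edit: d1 := 6
  d4 = d1*3 = 18
  d5 = d4 - d3 + d1*4 = 27
  d6 = d4 + d2*3 = 19
  d7 = d4/3 = 6
Walk from origin (0, 0):
  seg 1: down by d7 = 6 → (0, -6)
  seg 2: up by d2 = 1/3 → (0, -17/3)
  seg 3: right by d1 = 6 → (6, -17/3)
  seg 4: right by d4 = 18 → (24, -17/3)
  seg 5: up by d7 = 6 → (24, 1/3)
  seg 6: left by d2 = 1/3 → (71/3, 1/3)
  seg 7: up by d2 = 1/3 → (71/3, 2/3)

d4 = 18
d5 = 27
d6 = 19
d7 = 6
endpoint = (71/3, 2/3)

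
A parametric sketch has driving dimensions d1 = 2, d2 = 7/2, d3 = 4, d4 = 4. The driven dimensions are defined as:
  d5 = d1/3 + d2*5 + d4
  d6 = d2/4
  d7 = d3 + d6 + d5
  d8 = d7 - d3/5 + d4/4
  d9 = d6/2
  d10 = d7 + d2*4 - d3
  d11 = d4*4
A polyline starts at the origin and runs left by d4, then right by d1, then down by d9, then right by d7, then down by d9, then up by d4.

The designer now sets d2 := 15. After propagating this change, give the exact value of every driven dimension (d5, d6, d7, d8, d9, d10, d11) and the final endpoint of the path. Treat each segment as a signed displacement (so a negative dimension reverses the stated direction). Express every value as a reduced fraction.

Apply edit: d2 := 15
  d5 = d1/3 + d2*5 + d4 = 239/3
  d6 = d2/4 = 15/4
  d7 = d3 + d6 + d5 = 1049/12
  d8 = d7 - d3/5 + d4/4 = 5257/60
  d9 = d6/2 = 15/8
  d10 = d7 + d2*4 - d3 = 1721/12
  d11 = d4*4 = 16
Walk from origin (0, 0):
  seg 1: left by d4 = 4 → (-4, 0)
  seg 2: right by d1 = 2 → (-2, 0)
  seg 3: down by d9 = 15/8 → (-2, -15/8)
  seg 4: right by d7 = 1049/12 → (1025/12, -15/8)
  seg 5: down by d9 = 15/8 → (1025/12, -15/4)
  seg 6: up by d4 = 4 → (1025/12, 1/4)

d5 = 239/3
d6 = 15/4
d7 = 1049/12
d8 = 5257/60
d9 = 15/8
d10 = 1721/12
d11 = 16
endpoint = (1025/12, 1/4)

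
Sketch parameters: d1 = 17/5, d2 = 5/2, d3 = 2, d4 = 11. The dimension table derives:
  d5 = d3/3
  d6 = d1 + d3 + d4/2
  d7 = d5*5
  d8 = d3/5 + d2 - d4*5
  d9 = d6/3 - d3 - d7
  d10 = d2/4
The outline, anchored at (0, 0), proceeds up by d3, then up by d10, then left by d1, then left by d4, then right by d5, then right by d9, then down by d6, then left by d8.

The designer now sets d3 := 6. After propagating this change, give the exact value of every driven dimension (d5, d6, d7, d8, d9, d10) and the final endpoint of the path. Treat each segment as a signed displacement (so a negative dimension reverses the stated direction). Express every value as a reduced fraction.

Apply edit: d3 := 6
  d5 = d3/3 = 2
  d6 = d1 + d3 + d4/2 = 149/10
  d7 = d5*5 = 10
  d8 = d3/5 + d2 - d4*5 = -513/10
  d9 = d6/3 - d3 - d7 = -331/30
  d10 = d2/4 = 5/8
Walk from origin (0, 0):
  seg 1: up by d3 = 6 → (0, 6)
  seg 2: up by d10 = 5/8 → (0, 53/8)
  seg 3: left by d1 = 17/5 → (-17/5, 53/8)
  seg 4: left by d4 = 11 → (-72/5, 53/8)
  seg 5: right by d5 = 2 → (-62/5, 53/8)
  seg 6: right by d9 = -331/30 → (-703/30, 53/8)
  seg 7: down by d6 = 149/10 → (-703/30, -331/40)
  seg 8: left by d8 = -513/10 → (418/15, -331/40)

d5 = 2
d6 = 149/10
d7 = 10
d8 = -513/10
d9 = -331/30
d10 = 5/8
endpoint = (418/15, -331/40)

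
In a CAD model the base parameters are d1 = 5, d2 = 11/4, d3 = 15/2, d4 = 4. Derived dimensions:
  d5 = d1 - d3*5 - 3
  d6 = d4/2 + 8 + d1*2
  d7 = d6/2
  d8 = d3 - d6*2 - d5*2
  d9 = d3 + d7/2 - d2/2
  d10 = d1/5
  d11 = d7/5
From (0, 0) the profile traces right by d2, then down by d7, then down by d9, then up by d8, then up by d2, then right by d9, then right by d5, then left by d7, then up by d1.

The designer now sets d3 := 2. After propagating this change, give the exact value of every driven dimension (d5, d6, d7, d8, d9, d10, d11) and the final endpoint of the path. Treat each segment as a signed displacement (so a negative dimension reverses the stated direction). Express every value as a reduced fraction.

d5 = -8
d6 = 20
d7 = 10
d8 = -22
d9 = 45/8
d10 = 1
d11 = 2
endpoint = (-77/8, -239/8)

Apply edit: d3 := 2
  d5 = d1 - d3*5 - 3 = -8
  d6 = d4/2 + 8 + d1*2 = 20
  d7 = d6/2 = 10
  d8 = d3 - d6*2 - d5*2 = -22
  d9 = d3 + d7/2 - d2/2 = 45/8
  d10 = d1/5 = 1
  d11 = d7/5 = 2
Walk from origin (0, 0):
  seg 1: right by d2 = 11/4 → (11/4, 0)
  seg 2: down by d7 = 10 → (11/4, -10)
  seg 3: down by d9 = 45/8 → (11/4, -125/8)
  seg 4: up by d8 = -22 → (11/4, -301/8)
  seg 5: up by d2 = 11/4 → (11/4, -279/8)
  seg 6: right by d9 = 45/8 → (67/8, -279/8)
  seg 7: right by d5 = -8 → (3/8, -279/8)
  seg 8: left by d7 = 10 → (-77/8, -279/8)
  seg 9: up by d1 = 5 → (-77/8, -239/8)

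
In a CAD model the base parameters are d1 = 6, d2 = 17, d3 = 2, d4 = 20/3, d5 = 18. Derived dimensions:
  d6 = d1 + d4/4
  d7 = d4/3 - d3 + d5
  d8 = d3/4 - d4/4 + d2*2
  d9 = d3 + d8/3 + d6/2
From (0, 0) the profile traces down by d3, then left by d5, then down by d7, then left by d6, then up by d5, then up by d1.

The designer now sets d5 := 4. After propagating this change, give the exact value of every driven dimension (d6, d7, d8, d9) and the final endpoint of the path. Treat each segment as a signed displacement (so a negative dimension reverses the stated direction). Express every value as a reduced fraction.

d6 = 23/3
d7 = 38/9
d8 = 197/6
d9 = 151/9
endpoint = (-35/3, 34/9)

Apply edit: d5 := 4
  d6 = d1 + d4/4 = 23/3
  d7 = d4/3 - d3 + d5 = 38/9
  d8 = d3/4 - d4/4 + d2*2 = 197/6
  d9 = d3 + d8/3 + d6/2 = 151/9
Walk from origin (0, 0):
  seg 1: down by d3 = 2 → (0, -2)
  seg 2: left by d5 = 4 → (-4, -2)
  seg 3: down by d7 = 38/9 → (-4, -56/9)
  seg 4: left by d6 = 23/3 → (-35/3, -56/9)
  seg 5: up by d5 = 4 → (-35/3, -20/9)
  seg 6: up by d1 = 6 → (-35/3, 34/9)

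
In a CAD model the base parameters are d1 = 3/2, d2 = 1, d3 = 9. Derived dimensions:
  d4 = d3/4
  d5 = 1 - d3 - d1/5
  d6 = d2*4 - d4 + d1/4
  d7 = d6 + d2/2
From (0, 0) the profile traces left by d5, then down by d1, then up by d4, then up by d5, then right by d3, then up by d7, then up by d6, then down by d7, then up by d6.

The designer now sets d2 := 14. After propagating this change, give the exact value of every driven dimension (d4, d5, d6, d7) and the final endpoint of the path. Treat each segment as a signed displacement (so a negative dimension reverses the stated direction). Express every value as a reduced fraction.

d4 = 9/4
d5 = -83/10
d6 = 433/8
d7 = 489/8
endpoint = (173/10, 1007/10)

Apply edit: d2 := 14
  d4 = d3/4 = 9/4
  d5 = 1 - d3 - d1/5 = -83/10
  d6 = d2*4 - d4 + d1/4 = 433/8
  d7 = d6 + d2/2 = 489/8
Walk from origin (0, 0):
  seg 1: left by d5 = -83/10 → (83/10, 0)
  seg 2: down by d1 = 3/2 → (83/10, -3/2)
  seg 3: up by d4 = 9/4 → (83/10, 3/4)
  seg 4: up by d5 = -83/10 → (83/10, -151/20)
  seg 5: right by d3 = 9 → (173/10, -151/20)
  seg 6: up by d7 = 489/8 → (173/10, 2143/40)
  seg 7: up by d6 = 433/8 → (173/10, 1077/10)
  seg 8: down by d7 = 489/8 → (173/10, 1863/40)
  seg 9: up by d6 = 433/8 → (173/10, 1007/10)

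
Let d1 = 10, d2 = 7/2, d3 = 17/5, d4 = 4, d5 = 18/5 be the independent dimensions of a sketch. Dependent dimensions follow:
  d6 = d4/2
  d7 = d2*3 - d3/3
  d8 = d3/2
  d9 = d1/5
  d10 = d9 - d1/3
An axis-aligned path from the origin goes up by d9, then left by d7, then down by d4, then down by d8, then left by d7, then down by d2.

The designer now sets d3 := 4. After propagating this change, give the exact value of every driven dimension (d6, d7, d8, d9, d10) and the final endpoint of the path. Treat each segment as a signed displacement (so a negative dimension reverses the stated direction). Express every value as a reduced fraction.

Apply edit: d3 := 4
  d6 = d4/2 = 2
  d7 = d2*3 - d3/3 = 55/6
  d8 = d3/2 = 2
  d9 = d1/5 = 2
  d10 = d9 - d1/3 = -4/3
Walk from origin (0, 0):
  seg 1: up by d9 = 2 → (0, 2)
  seg 2: left by d7 = 55/6 → (-55/6, 2)
  seg 3: down by d4 = 4 → (-55/6, -2)
  seg 4: down by d8 = 2 → (-55/6, -4)
  seg 5: left by d7 = 55/6 → (-55/3, -4)
  seg 6: down by d2 = 7/2 → (-55/3, -15/2)

d6 = 2
d7 = 55/6
d8 = 2
d9 = 2
d10 = -4/3
endpoint = (-55/3, -15/2)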